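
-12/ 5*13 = -156/ 5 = -31.20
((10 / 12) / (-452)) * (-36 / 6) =5 / 452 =0.01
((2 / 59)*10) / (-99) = -20 / 5841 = -0.00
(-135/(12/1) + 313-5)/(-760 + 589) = -1187/684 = -1.74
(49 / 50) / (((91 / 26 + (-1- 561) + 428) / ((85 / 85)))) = -0.01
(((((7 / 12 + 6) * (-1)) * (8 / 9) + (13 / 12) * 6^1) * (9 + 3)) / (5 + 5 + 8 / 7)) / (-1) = -245 / 351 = -0.70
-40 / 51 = -0.78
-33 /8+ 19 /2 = 5.38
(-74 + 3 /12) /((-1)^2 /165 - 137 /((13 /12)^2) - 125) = 8226075 /26962304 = 0.31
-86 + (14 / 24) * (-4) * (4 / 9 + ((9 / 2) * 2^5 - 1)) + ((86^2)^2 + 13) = 1476911024 / 27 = 54700408.30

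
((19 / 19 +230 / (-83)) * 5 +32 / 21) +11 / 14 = -22819 / 3486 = -6.55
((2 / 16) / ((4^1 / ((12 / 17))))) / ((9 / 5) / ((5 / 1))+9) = 25 / 10608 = 0.00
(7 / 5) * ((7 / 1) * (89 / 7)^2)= 1584.20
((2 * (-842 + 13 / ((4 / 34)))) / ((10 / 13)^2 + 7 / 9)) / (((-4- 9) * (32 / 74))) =6333327 / 33328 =190.03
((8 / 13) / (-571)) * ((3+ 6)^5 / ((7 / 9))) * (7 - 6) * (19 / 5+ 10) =-293355432 / 259805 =-1129.14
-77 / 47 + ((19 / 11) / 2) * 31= 25989 / 1034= 25.13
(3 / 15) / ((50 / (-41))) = -41 / 250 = -0.16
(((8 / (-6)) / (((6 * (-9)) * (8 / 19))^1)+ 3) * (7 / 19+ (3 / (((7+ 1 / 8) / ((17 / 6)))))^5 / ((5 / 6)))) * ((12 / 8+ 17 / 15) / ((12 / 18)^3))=256578666890419 / 2888121873600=88.84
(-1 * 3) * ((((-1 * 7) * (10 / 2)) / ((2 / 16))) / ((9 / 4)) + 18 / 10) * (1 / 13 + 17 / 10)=424963 / 650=653.79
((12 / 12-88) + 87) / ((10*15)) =0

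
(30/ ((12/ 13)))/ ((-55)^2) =13/ 1210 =0.01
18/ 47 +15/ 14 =957/ 658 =1.45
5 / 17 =0.29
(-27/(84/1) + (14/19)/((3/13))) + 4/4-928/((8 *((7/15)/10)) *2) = -1977421/1596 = -1238.99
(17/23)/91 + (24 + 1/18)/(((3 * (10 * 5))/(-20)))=-903974/282555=-3.20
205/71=2.89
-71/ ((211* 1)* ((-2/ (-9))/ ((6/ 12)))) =-639/ 844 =-0.76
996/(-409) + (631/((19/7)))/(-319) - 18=-52464391/2478949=-21.16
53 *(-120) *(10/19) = -63600/19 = -3347.37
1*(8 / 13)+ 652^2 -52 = 5525684 / 13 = 425052.62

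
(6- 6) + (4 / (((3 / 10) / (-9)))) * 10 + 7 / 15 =-17993 / 15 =-1199.53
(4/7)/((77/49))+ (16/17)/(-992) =4205/11594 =0.36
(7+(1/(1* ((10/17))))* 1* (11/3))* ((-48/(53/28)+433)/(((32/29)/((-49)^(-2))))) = 49747673/24432576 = 2.04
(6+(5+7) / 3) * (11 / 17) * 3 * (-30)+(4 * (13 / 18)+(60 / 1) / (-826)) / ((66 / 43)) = -1210517846 / 2085237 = -580.52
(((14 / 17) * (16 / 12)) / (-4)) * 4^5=-14336 / 51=-281.10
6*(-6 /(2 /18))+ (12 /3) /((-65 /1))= -21064 /65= -324.06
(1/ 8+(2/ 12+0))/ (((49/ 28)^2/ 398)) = 796/ 21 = 37.90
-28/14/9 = -2/9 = -0.22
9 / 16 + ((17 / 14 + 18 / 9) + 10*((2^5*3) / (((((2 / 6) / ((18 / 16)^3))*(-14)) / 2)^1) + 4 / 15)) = -194665 / 336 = -579.36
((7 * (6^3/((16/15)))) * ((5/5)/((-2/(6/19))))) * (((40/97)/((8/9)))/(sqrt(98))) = -54675 * sqrt(2)/7372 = -10.49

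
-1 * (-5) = 5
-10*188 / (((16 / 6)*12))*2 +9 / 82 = -4813 / 41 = -117.39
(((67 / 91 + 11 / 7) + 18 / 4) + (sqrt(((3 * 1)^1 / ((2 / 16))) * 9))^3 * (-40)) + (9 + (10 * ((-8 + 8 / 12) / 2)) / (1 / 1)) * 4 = -51840 * sqrt(6) - 8101 / 78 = -127085.41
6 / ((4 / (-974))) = -1461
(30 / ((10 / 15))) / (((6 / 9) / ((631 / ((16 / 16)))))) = 85185 / 2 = 42592.50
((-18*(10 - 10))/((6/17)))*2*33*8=0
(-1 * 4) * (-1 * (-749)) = -2996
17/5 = 3.40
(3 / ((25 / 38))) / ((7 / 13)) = 1482 / 175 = 8.47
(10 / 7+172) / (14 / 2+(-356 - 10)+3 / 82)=-0.48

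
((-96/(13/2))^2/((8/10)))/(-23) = -46080/3887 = -11.85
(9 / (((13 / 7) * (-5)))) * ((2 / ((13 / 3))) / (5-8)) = 126 / 845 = 0.15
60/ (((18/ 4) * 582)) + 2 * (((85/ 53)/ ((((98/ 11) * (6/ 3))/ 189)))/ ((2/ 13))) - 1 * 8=213.17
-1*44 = -44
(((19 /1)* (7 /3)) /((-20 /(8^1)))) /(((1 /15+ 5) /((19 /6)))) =-133 /12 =-11.08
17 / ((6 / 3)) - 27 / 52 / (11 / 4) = 2377 / 286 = 8.31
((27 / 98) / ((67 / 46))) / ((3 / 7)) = 207 / 469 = 0.44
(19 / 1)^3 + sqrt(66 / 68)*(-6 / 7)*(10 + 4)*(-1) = 6*sqrt(1122) / 17 + 6859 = 6870.82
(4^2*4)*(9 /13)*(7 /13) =4032 /169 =23.86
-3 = -3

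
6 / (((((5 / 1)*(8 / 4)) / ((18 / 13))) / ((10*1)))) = 108 / 13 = 8.31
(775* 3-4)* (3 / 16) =6963 / 16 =435.19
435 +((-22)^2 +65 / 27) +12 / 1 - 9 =24959 / 27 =924.41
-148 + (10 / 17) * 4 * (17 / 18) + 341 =1757 / 9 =195.22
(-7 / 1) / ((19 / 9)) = -63 / 19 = -3.32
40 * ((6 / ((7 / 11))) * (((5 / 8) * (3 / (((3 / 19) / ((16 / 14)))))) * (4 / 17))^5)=20918084352000000 / 167044756193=125224.43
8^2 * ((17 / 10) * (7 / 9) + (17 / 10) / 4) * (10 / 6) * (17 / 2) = 42772 / 27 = 1584.15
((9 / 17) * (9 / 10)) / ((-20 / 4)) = -81 / 850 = -0.10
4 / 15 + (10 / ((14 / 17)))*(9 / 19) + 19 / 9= 48656 / 5985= 8.13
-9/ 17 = -0.53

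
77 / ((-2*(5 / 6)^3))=-8316 / 125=-66.53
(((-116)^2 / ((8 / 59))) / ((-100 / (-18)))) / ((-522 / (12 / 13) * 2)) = -5133 / 325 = -15.79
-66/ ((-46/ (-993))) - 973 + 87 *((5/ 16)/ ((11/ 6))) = -4823009/ 2024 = -2382.91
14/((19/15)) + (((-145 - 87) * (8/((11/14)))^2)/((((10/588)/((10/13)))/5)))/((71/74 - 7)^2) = -296711886559970/1990563861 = -149059.22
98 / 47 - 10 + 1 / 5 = -1813 / 235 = -7.71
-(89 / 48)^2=-7921 / 2304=-3.44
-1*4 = -4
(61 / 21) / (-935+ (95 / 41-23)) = -2501 / 822843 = -0.00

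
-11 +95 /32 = -257 /32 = -8.03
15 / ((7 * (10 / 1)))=3 / 14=0.21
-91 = -91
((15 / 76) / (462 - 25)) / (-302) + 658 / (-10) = -3299877971 / 50150120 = -65.80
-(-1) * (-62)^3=-238328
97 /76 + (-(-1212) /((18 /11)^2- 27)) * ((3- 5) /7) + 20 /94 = 385752869 /24528924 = 15.73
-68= -68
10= 10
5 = 5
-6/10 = -3/5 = -0.60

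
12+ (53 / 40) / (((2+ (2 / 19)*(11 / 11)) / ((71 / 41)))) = 858697 / 65600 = 13.09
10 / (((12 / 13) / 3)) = 65 / 2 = 32.50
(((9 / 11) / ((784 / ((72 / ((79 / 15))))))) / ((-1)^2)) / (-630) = -27 / 1192268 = -0.00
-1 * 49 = -49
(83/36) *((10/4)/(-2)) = -415/144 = -2.88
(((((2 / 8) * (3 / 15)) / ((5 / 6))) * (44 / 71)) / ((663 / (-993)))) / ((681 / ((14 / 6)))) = -50974 / 267139275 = -0.00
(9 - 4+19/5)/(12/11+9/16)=7744/1455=5.32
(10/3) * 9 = 30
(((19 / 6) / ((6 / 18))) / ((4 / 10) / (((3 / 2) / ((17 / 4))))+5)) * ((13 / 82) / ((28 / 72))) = 33345 / 52808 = 0.63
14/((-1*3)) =-14/3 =-4.67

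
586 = 586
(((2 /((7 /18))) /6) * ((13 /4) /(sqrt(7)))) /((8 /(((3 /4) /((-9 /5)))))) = -65 * sqrt(7) /3136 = -0.05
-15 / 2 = -7.50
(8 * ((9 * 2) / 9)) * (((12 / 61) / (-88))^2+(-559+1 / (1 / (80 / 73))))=-293391440684 / 32867593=-8926.47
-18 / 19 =-0.95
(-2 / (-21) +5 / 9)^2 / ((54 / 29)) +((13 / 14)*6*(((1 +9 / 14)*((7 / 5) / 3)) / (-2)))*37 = -168875977 / 2143260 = -78.79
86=86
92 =92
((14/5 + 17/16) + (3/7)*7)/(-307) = -549/24560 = -0.02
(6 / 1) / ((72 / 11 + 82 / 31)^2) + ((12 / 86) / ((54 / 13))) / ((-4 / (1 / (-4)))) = 1111939285 / 15204387888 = 0.07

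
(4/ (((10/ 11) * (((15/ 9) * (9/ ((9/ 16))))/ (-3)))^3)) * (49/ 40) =-47544651/ 5120000000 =-0.01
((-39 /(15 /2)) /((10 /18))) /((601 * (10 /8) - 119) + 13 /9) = -8424 /570325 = -0.01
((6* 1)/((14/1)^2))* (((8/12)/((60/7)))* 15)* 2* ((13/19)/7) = 13/1862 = 0.01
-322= -322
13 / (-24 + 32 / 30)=-195 / 344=-0.57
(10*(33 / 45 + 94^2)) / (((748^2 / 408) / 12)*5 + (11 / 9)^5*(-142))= 480.01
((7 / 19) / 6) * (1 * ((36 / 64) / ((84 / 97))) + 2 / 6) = 1321 / 21888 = 0.06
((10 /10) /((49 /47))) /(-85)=-47 /4165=-0.01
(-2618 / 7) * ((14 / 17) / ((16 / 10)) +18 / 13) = -18469 / 26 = -710.35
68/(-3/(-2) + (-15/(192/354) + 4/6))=-2.67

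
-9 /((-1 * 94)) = 9 /94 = 0.10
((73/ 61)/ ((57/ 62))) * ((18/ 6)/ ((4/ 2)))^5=183303/ 18544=9.88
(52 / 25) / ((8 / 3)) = 39 / 50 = 0.78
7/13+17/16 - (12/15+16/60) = 1667/3120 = 0.53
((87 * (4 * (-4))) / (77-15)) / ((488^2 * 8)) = -87 / 7382464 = -0.00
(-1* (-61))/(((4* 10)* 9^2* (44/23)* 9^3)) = 1403/103926240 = 0.00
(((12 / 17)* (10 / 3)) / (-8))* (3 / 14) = -15 / 238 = -0.06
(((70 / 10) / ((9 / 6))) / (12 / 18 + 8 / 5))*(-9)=-315 / 17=-18.53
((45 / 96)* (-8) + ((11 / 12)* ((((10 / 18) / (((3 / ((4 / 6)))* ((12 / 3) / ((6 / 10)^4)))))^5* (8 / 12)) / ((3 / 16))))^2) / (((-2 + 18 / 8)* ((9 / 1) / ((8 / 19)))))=-81472098827362060546874758 / 116097740828990936279296875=-0.70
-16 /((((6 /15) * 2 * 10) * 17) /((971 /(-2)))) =971 /17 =57.12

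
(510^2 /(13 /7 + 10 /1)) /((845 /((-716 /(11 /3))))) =-782172720 /154297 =-5069.27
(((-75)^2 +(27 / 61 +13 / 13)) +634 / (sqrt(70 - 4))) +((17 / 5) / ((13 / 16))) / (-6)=317 * sqrt(66) / 33 +66918239 / 11895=5703.79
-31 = -31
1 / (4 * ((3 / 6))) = 1 / 2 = 0.50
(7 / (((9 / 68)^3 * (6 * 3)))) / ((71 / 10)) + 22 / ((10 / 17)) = 61.02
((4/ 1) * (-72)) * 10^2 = -28800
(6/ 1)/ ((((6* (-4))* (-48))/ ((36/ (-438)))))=-1/ 2336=-0.00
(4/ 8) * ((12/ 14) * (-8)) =-24/ 7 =-3.43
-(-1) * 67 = 67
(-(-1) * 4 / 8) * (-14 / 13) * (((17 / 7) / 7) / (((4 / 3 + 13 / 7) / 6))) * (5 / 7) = -1530 / 6097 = -0.25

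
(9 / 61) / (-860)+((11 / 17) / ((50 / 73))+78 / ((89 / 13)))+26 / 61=5065528597 / 396859900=12.76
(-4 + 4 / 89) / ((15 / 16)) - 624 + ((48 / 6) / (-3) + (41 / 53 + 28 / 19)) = -281702173 / 448115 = -628.64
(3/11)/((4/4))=3/11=0.27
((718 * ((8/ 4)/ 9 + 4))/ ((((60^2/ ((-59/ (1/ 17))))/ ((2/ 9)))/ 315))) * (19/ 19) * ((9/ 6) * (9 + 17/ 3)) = -526792651/ 405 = -1300722.60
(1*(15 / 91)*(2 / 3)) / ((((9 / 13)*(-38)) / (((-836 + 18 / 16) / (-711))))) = -33395 / 6808536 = -0.00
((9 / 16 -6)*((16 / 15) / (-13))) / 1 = 29 / 65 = 0.45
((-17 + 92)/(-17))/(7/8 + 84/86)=-2.38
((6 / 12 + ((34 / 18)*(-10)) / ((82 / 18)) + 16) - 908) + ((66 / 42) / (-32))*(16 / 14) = -7197865 / 8036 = -895.70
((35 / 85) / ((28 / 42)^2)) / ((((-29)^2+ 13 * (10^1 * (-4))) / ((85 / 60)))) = 7 / 1712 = 0.00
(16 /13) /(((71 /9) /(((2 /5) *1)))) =288 /4615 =0.06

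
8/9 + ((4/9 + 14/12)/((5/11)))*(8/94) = 2518/2115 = 1.19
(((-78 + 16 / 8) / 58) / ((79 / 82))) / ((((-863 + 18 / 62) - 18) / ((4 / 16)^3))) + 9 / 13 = 9007352945 / 13010167456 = 0.69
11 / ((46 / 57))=627 / 46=13.63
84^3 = 592704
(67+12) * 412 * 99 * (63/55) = 3690943.20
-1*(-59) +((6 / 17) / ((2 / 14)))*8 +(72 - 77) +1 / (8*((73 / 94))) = 366967 / 4964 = 73.93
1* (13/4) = 13/4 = 3.25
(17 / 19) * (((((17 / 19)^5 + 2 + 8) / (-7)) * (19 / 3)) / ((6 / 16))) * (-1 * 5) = 114.13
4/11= 0.36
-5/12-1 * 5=-5.42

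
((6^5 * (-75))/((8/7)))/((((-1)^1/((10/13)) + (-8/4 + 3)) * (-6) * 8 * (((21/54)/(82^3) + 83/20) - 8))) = 251217045000/27292711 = 9204.55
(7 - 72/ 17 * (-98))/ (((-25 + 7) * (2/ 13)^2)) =-1212575/ 1224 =-990.67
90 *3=270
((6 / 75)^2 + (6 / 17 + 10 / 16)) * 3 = 251007 / 85000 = 2.95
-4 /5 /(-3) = 4 /15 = 0.27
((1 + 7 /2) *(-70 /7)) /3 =-15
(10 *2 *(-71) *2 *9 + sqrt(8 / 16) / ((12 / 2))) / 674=-12780 / 337 + sqrt(2) / 8088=-37.92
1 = 1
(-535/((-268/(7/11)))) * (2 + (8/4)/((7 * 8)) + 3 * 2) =120375/11792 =10.21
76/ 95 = 4/ 5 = 0.80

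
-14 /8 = -1.75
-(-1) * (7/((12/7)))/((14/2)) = 7/12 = 0.58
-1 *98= -98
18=18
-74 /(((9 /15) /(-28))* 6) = 5180 /9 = 575.56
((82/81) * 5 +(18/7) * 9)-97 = -39007/567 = -68.80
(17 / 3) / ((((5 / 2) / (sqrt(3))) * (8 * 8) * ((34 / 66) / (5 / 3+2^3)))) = 319 * sqrt(3) / 480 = 1.15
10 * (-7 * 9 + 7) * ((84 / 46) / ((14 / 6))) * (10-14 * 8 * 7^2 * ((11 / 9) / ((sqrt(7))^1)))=-100800 / 23 + 9658880 * sqrt(7) / 23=1106704.11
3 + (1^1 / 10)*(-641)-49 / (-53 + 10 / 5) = -30671 / 510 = -60.14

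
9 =9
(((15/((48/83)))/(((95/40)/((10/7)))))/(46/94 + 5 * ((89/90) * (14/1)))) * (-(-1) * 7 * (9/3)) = 2633175/560272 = 4.70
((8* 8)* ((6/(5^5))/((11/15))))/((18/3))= 0.03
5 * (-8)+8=-32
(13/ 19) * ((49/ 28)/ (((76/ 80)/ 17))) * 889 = 6876415/ 361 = 19048.24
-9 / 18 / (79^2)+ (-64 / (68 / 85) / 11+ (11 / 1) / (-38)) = -9864005 / 1304369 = -7.56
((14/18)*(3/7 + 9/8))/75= 29/1800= 0.02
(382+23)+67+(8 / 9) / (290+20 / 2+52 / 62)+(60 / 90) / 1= 19836526 / 41967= 472.67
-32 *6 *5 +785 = -175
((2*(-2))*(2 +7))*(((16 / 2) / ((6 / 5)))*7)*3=-5040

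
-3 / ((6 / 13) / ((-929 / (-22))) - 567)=12077 / 2282509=0.01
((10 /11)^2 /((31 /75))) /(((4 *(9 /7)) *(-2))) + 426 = 9583181 /22506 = 425.81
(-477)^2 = 227529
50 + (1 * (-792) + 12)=-730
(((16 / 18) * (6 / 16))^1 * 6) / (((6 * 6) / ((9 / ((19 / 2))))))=1 / 19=0.05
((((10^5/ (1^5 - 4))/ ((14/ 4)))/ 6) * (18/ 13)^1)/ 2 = -100000/ 91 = -1098.90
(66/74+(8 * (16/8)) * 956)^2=320339020225/1369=233994901.55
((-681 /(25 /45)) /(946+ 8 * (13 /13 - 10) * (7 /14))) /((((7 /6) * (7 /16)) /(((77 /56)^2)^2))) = -269204067 /28537600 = -9.43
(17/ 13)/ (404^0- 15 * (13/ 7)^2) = -833/ 32318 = -0.03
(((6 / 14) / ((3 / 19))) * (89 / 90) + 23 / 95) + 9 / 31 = 1193567 / 371070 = 3.22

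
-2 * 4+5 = -3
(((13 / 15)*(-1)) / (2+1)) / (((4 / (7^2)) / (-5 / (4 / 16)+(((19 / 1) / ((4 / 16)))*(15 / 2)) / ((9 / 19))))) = -226135 / 54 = -4187.69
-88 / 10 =-44 / 5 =-8.80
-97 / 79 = -1.23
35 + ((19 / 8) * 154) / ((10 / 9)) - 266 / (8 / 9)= 2597 / 40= 64.92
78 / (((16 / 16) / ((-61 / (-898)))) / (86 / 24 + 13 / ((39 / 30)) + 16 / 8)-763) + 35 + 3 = 329435324 / 8692765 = 37.90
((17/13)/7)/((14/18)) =153/637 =0.24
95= 95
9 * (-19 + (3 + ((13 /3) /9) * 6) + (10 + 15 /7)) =-61 /7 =-8.71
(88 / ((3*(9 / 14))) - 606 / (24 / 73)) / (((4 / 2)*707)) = -194143 / 152712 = -1.27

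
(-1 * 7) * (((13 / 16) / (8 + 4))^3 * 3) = -15379 / 2359296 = -0.01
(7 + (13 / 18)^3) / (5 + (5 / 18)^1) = 43021 / 30780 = 1.40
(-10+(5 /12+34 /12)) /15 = -9 /20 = -0.45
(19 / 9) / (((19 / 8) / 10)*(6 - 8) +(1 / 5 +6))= 760 / 2061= 0.37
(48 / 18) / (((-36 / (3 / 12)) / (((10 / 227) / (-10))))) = 1 / 12258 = 0.00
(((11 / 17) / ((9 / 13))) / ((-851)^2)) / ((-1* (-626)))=143 / 69362523378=0.00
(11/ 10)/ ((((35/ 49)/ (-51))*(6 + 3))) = -1309/ 150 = -8.73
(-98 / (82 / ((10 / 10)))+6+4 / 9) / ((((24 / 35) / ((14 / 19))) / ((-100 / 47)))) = -11864125 / 988551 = -12.00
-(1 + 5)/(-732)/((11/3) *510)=1/228140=0.00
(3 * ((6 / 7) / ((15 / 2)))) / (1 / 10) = 24 / 7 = 3.43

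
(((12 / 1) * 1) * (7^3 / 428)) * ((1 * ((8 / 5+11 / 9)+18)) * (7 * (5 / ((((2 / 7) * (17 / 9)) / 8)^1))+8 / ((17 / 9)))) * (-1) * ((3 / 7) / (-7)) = 58322628 / 9095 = 6412.60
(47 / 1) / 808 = 47 / 808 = 0.06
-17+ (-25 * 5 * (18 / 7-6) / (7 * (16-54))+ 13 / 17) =-282456 / 15827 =-17.85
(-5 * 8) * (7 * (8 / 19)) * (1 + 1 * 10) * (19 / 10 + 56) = -75087.16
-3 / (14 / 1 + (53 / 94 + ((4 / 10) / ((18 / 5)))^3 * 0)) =-282 / 1369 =-0.21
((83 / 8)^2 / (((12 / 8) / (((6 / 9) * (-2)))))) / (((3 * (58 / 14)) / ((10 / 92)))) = -241115 / 288144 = -0.84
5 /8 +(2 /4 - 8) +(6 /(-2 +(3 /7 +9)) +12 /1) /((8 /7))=901 /208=4.33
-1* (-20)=20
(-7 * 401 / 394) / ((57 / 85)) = -238595 / 22458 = -10.62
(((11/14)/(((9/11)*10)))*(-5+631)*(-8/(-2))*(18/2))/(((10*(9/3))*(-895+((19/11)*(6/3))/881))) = -0.08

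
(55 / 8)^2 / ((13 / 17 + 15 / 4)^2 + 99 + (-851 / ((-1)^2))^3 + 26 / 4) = -874225 / 11398990934972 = -0.00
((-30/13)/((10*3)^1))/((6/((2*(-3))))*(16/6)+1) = 3/65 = 0.05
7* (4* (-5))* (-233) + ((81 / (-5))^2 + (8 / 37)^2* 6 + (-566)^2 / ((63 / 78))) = 308702419889 / 718725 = 429513.96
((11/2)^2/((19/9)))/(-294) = -363/7448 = -0.05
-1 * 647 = -647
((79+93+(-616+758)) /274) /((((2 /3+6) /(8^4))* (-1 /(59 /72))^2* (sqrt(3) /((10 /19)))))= 17488544* sqrt(3) /210843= 143.67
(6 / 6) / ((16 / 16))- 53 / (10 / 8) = -207 / 5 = -41.40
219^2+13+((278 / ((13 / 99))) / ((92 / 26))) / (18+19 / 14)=299214596 / 6233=48004.91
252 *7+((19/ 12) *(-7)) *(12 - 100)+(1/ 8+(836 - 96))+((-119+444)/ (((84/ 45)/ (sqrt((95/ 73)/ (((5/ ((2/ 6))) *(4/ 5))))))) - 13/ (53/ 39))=1625 *sqrt(20805)/ 4088+4413703/ 1272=3527.23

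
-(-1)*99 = 99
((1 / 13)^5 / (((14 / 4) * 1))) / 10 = 1 / 12995255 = 0.00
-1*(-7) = 7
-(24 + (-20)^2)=-424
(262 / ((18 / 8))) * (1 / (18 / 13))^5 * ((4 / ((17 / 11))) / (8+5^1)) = 41156401 / 9034497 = 4.56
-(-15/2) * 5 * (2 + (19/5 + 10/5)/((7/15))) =541.07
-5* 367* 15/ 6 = -9175/ 2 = -4587.50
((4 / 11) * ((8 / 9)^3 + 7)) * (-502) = -11274920 / 8019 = -1406.03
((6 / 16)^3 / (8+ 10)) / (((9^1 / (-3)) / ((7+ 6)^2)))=-0.17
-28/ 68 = -7/ 17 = -0.41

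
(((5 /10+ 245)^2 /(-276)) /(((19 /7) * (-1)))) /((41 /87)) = 48939443 /286672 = 170.72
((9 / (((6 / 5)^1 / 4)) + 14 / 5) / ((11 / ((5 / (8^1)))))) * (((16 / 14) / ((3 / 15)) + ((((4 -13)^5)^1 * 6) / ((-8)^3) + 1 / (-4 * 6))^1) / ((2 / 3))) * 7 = 153773903 / 11264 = 13651.80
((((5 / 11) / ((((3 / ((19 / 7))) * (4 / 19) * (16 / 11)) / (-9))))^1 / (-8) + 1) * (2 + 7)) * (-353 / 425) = -28589823 / 1523200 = -18.77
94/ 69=1.36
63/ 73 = 0.86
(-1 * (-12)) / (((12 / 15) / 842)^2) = 13293075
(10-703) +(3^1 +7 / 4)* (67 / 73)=-201083 / 292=-688.64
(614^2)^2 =142125984016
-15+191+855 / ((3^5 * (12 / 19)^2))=718583 / 3888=184.82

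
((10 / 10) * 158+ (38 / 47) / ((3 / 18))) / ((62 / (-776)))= -2969752 / 1457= -2038.26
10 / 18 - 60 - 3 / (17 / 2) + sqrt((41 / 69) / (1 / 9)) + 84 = sqrt(2829) / 23 + 3703 / 153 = 26.52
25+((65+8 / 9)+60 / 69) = 91.76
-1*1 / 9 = -1 / 9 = -0.11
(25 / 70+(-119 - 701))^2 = 131675625 / 196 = 671814.41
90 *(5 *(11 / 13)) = 4950 / 13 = 380.77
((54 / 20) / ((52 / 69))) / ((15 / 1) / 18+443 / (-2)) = -5589 / 344240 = -0.02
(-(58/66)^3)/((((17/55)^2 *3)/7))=-4268075/257499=-16.58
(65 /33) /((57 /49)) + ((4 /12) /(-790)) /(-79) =198776477 /117393210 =1.69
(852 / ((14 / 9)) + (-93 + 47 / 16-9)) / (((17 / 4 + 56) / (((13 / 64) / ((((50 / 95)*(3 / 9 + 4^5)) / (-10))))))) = -37234509 / 1327142656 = -0.03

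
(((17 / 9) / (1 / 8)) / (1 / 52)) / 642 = 3536 / 2889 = 1.22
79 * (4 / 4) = 79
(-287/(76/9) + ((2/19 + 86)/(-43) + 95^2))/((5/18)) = 264384783/8170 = 32360.44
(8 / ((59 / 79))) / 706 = 316 / 20827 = 0.02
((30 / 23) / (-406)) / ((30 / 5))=-5 / 9338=-0.00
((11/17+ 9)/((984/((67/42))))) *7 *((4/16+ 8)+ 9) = 1541/816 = 1.89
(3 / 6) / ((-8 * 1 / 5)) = -5 / 16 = -0.31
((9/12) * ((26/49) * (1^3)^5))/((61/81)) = 3159/5978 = 0.53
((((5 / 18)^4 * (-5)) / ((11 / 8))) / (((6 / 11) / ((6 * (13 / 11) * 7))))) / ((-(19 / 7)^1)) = 1990625 / 2742498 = 0.73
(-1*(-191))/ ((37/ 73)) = 13943/ 37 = 376.84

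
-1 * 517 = -517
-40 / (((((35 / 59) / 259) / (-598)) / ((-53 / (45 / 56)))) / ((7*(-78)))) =5641312931072 / 15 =376087528738.13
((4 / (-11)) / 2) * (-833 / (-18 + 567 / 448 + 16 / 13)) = -1386112 / 141889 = -9.77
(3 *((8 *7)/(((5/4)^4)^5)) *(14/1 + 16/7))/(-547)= -3008263813595136/52165985107421875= -0.06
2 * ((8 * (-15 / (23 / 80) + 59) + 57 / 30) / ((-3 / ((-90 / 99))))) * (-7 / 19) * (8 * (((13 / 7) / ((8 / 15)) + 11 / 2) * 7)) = -91524874 / 14421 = -6346.64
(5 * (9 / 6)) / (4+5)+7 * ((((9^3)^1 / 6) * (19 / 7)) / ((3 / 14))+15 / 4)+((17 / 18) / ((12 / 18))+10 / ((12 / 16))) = 10814.83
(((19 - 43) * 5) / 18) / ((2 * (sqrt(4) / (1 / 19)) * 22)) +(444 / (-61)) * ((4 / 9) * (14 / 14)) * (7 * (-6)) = 10392847 / 76494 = 135.86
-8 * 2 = -16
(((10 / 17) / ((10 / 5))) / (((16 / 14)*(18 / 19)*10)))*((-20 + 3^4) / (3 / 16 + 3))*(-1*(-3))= 8113 / 5202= 1.56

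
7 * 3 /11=21 /11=1.91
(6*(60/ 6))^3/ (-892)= -54000/ 223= -242.15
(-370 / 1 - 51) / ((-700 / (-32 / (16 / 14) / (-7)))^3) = 421 / 5359375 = 0.00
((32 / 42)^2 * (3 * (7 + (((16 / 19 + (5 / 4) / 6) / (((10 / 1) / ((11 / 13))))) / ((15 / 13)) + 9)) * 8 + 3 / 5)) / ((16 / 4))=35244128 / 628425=56.08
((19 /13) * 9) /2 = 171 /26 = 6.58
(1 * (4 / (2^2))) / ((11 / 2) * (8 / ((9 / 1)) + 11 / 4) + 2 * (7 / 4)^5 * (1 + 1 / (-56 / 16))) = 4608 / 200269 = 0.02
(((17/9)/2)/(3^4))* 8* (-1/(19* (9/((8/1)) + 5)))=-544/678699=-0.00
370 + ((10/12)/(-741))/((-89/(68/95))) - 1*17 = 1326959863/3759093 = 353.00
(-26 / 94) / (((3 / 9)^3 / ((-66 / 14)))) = 35.21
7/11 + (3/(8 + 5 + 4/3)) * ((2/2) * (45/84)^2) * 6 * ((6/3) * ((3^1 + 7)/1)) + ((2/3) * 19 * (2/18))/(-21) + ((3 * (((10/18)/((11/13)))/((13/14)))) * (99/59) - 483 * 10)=-1067458060447/221525766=-4818.66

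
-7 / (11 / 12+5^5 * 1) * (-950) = 79800 / 37511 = 2.13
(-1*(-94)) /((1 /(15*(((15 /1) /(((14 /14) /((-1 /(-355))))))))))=4230 /71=59.58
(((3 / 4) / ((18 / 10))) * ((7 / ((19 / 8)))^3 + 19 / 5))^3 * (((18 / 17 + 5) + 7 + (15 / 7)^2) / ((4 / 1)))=5025560499584974190101 / 619312555583785728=8114.74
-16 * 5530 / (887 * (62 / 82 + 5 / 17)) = -15417640 / 162321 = -94.98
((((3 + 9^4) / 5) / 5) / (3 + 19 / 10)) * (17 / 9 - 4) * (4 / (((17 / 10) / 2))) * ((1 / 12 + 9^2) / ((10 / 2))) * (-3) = 46228064 / 1785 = 25898.08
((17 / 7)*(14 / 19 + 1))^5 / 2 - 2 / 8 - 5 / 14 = 111032256464719 / 166463183572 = 667.01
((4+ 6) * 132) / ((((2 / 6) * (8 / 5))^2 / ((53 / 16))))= 1967625 / 128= 15372.07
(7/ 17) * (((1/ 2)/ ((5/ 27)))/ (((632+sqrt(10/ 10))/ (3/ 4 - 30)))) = -7371/ 143480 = -0.05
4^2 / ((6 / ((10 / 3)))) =80 / 9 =8.89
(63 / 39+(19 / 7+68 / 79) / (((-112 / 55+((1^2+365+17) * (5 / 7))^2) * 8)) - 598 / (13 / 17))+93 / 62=-778.88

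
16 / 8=2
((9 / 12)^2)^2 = 81 / 256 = 0.32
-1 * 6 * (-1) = 6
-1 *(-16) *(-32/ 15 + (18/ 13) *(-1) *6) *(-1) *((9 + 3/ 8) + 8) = 566008/ 195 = 2902.61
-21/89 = -0.24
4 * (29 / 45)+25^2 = 28241 / 45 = 627.58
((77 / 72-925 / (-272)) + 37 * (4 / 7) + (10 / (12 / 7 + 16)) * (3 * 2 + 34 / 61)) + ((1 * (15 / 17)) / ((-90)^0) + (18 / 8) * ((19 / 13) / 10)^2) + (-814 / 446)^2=33.58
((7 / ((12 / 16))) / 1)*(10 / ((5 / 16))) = 298.67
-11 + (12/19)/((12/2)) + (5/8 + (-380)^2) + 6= 21948151/152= 144395.73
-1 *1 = -1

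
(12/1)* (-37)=-444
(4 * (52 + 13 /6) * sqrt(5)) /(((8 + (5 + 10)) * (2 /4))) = 42.13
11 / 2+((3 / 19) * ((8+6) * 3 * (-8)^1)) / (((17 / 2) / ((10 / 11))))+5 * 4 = 140883 / 7106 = 19.83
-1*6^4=-1296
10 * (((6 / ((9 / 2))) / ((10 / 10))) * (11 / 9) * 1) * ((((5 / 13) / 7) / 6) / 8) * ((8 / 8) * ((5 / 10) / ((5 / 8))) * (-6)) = -0.09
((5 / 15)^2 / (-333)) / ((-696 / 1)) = 1 / 2085912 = 0.00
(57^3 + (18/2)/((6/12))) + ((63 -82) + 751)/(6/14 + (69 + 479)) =711030153/3839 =185212.33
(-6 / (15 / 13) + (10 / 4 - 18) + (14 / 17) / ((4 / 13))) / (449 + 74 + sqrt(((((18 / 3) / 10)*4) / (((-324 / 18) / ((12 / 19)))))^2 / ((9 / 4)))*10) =-87324 / 2536655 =-0.03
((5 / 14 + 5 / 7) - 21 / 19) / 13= -9 / 3458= -0.00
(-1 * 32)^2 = 1024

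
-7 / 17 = -0.41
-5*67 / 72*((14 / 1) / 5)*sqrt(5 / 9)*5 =-2345*sqrt(5) / 108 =-48.55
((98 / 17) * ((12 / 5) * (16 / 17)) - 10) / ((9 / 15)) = 4366 / 867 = 5.04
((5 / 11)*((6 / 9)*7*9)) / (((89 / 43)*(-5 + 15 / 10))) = -2580 / 979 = -2.64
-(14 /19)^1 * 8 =-112 /19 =-5.89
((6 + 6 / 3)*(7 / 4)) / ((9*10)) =7 / 45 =0.16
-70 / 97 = -0.72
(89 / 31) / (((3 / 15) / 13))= 5785 / 31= 186.61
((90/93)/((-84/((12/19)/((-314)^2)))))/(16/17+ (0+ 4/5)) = -1275/30081836792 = -0.00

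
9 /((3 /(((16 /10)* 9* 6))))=1296 /5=259.20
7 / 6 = 1.17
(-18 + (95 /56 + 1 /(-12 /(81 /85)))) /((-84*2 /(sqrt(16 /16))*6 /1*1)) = 77983 /4798080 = 0.02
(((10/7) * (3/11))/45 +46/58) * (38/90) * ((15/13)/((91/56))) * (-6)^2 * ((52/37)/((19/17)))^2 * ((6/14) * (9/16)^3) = 3394702953/3252623528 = 1.04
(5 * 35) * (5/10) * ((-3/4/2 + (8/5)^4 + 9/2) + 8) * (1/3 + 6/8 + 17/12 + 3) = 8989.08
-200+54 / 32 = -3173 / 16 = -198.31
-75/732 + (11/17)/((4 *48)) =-19729/199104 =-0.10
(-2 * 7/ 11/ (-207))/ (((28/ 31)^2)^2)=923521/ 99969408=0.01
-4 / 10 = -2 / 5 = -0.40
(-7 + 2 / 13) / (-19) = 89 / 247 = 0.36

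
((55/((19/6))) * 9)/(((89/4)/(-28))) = -332640/1691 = -196.71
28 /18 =1.56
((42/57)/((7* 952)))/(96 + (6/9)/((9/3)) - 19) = 9/6285580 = 0.00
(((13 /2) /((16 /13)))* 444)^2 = 351900081 /64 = 5498438.77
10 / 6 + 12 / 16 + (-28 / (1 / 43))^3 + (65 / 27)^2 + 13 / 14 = -35625832210985 / 20412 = -1745337654.86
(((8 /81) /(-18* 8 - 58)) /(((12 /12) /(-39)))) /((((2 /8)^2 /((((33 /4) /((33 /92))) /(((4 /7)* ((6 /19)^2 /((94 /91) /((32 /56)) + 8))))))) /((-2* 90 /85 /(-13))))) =2324840 /11817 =196.74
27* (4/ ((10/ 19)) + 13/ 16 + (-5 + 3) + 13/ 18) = 15411/ 80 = 192.64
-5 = -5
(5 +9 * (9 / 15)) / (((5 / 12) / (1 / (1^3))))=624 / 25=24.96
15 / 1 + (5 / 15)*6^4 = 447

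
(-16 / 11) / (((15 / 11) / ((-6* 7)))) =224 / 5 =44.80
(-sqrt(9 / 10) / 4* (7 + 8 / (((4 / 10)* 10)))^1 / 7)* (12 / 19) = -81* sqrt(10) / 1330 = -0.19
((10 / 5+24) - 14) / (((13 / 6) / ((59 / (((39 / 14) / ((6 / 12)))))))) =9912 / 169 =58.65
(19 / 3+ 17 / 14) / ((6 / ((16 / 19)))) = 1268 / 1197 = 1.06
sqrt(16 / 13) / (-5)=-4 * sqrt(13) / 65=-0.22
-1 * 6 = -6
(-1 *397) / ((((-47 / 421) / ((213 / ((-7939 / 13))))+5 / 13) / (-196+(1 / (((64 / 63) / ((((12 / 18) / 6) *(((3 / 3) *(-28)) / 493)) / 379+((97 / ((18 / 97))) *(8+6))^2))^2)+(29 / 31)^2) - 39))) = -4772347550093446862149635709729050076324163 / 3048076542789064809897984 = -1565691505150533976.41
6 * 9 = 54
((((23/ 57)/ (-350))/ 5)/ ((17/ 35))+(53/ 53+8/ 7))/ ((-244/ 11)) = -7992479/ 82752600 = -0.10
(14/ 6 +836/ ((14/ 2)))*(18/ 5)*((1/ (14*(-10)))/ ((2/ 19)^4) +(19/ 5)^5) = 7884573887817/ 24500000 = 321819.34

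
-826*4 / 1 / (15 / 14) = -46256 / 15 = -3083.73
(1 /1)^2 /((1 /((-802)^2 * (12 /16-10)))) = -5949637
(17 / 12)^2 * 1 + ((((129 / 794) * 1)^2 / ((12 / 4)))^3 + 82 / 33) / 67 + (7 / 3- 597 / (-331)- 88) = -81.82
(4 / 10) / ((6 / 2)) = 2 / 15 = 0.13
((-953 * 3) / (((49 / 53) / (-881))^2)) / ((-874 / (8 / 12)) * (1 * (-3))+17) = -6233295435891 / 9483950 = -657246.76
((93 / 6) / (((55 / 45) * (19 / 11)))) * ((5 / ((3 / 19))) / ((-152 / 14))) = -21.41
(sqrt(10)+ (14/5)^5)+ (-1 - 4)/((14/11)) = sqrt(10)+ 7357661/43750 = 171.34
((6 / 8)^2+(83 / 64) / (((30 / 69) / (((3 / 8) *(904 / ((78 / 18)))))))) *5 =1946133 / 1664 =1169.55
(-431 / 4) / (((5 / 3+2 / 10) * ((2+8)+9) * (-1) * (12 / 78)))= 84045 / 4256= 19.75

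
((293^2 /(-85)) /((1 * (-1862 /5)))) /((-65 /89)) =-7640561 /2057510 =-3.71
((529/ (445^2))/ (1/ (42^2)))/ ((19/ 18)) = 16796808/ 3762475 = 4.46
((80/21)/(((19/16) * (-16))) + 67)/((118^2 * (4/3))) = 26653/7407568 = 0.00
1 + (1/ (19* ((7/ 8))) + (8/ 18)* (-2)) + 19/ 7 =3454/ 1197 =2.89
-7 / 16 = -0.44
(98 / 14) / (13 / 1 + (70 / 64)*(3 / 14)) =64 / 121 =0.53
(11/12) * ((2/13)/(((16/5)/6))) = 55/208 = 0.26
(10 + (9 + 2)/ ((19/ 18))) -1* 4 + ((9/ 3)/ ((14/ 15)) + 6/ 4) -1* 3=2412/ 133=18.14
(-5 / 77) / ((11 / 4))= -0.02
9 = 9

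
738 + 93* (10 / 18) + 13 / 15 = 11858 / 15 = 790.53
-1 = -1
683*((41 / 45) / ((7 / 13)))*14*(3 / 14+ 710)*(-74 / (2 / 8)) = -1071413373992 / 315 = -3401312298.39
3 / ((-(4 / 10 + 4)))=-15 / 22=-0.68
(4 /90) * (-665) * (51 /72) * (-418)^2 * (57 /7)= -268070297 /9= -29785588.56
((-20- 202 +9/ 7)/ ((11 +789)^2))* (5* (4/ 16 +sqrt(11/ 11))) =-309/ 143360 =-0.00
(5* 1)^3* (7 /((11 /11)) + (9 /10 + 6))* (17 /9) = 3281.94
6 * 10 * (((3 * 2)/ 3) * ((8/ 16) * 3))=180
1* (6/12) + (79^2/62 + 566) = 20682/31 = 667.16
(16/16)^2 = 1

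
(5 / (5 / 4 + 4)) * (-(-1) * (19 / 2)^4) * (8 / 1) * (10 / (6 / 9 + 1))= 2606420 / 7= 372345.71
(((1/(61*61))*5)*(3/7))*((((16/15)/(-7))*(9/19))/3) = -48/3464251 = -0.00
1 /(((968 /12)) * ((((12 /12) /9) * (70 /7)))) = 27 /2420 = 0.01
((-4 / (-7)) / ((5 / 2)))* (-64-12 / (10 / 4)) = -2752 / 175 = -15.73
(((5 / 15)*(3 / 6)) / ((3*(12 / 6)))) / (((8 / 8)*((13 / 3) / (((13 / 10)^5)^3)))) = 3937376385699289 / 12000000000000000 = 0.33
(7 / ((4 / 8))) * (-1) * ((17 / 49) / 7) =-0.69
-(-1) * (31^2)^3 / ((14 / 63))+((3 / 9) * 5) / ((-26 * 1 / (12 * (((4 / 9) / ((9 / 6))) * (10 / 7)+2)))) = 3993766562.64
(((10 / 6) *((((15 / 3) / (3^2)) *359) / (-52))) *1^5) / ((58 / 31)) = -278225 / 81432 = -3.42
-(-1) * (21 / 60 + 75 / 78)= 1.31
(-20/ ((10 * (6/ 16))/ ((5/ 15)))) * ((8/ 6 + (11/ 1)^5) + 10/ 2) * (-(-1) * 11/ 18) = -42519136/ 243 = -174975.87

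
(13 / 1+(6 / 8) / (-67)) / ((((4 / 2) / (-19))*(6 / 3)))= -66139 / 1072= -61.70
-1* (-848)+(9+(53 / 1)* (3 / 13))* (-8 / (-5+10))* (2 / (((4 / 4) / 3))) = 41872 / 65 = 644.18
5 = 5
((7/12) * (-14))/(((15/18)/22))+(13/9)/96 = -931327/4320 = -215.58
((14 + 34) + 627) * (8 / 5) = 1080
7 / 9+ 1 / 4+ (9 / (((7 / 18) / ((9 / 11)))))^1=55337 / 2772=19.96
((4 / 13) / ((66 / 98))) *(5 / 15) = 196 / 1287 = 0.15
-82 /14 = -41 /7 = -5.86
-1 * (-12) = 12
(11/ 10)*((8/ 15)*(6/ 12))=22/ 75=0.29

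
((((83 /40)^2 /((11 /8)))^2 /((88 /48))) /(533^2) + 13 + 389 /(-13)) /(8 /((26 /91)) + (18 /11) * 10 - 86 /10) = -127979766825037 /270460682492000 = -0.47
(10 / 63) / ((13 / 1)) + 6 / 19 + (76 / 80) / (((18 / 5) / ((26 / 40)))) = 1243703 / 2489760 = 0.50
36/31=1.16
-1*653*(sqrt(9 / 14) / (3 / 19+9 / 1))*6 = -343.03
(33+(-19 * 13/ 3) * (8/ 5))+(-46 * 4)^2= 506359/ 15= 33757.27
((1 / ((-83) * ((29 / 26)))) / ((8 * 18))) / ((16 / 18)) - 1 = -154061 / 154048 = -1.00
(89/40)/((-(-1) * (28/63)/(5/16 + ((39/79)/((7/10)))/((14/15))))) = 10598031/1981952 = 5.35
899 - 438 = 461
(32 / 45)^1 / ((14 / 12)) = 64 / 105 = 0.61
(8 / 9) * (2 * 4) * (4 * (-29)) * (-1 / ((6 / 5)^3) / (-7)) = -116000 / 1701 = -68.20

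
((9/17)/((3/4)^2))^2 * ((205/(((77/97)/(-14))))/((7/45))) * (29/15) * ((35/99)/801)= -1476262400/84030507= -17.57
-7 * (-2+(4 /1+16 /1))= -126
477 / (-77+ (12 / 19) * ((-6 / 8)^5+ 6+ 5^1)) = -2320128 / 341465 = -6.79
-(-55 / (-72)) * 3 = -55 / 24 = -2.29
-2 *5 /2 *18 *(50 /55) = -900 /11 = -81.82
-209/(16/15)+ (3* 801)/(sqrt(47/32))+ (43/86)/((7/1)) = -21937/112+ 9612* sqrt(94)/47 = 1786.94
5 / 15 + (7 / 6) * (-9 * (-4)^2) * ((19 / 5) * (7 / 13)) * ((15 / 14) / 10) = -7117 / 195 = -36.50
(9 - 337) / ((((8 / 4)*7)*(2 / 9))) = -738 / 7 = -105.43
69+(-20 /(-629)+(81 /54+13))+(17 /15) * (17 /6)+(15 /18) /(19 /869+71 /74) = 1158932399 /13231015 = 87.59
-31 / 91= -0.34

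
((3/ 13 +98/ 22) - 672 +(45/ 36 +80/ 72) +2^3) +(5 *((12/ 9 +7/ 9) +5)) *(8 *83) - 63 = 13092471/ 572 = 22888.94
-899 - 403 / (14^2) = -176607 / 196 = -901.06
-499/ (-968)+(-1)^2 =1467/ 968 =1.52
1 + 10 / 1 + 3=14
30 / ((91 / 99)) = 2970 / 91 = 32.64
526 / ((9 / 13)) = 6838 / 9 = 759.78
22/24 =11/12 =0.92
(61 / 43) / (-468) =-0.00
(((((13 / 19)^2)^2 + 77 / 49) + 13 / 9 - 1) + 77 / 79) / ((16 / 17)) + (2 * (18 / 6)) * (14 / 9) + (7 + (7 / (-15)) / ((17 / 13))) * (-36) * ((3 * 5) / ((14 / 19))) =-856653521023355 / 176421271824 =-4855.73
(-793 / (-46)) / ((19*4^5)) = 793 / 894976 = 0.00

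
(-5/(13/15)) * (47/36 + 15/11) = -26425/1716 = -15.40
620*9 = 5580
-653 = -653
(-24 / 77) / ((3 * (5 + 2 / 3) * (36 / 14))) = -4 / 561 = -0.01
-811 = -811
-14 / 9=-1.56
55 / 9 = 6.11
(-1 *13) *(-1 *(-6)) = -78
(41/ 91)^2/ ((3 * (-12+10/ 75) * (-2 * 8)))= 8405/ 23584288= 0.00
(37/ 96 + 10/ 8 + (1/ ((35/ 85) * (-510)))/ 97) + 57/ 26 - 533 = -2242081973/ 4236960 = -529.17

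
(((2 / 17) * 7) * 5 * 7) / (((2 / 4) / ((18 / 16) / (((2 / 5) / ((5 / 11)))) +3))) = 184485 / 748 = 246.64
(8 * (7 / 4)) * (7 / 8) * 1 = 49 / 4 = 12.25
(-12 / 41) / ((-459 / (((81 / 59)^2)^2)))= 19131876 / 8445800617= 0.00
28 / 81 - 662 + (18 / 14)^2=-2619545 / 3969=-660.00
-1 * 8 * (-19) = 152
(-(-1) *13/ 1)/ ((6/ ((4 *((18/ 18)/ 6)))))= 13/ 9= 1.44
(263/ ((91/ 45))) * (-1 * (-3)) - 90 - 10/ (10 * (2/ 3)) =298.66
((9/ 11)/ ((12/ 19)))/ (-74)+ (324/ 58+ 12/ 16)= 596637/ 94424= 6.32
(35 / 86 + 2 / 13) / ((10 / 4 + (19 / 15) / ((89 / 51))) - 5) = -0.32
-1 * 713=-713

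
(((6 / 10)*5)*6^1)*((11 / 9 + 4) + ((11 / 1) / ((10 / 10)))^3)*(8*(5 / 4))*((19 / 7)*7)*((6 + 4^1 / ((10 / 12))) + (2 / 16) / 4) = 197990051 / 4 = 49497512.75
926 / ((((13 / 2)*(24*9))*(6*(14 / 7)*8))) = 463 / 67392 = 0.01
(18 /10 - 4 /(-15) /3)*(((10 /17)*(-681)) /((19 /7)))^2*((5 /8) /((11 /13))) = 4102996625 /135014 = 30389.42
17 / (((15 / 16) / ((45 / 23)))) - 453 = -9603 / 23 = -417.52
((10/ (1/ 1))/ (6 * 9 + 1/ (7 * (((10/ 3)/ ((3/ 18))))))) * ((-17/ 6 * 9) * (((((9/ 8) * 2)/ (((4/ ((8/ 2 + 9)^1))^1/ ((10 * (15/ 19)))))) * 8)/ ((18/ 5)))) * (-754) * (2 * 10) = 1312242750000/ 143659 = 9134427.71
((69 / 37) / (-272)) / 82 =-69 / 825248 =-0.00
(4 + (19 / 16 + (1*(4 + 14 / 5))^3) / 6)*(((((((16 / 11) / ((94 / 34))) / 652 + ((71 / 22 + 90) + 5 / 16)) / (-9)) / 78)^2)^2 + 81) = 1835730078854862776951202143042104649839 / 400387718067946696317082162692096000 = 4584.88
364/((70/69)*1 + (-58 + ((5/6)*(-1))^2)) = -301392/46609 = -6.47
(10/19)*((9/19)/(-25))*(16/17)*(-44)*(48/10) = 304128/153425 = 1.98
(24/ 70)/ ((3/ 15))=12/ 7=1.71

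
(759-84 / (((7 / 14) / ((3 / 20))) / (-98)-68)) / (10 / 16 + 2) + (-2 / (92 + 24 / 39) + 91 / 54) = 23674432792 / 81278127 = 291.28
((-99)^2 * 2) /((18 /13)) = 14157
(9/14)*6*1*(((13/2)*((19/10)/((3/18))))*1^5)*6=1714.89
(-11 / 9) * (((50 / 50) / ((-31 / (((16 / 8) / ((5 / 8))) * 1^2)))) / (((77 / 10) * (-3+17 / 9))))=-16 / 1085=-0.01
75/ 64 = 1.17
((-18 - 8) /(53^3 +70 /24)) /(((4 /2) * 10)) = -78 /8932795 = -0.00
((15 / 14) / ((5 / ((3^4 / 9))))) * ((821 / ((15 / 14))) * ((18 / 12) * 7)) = 155169 / 10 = 15516.90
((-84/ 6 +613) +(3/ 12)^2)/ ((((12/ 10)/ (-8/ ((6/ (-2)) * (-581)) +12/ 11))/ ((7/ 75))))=369697/ 7304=50.62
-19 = -19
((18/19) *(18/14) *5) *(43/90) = 387/133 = 2.91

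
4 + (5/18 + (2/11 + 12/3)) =1675/198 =8.46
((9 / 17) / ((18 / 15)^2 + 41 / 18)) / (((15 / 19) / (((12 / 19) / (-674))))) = -1620 / 9584617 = -0.00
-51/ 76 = -0.67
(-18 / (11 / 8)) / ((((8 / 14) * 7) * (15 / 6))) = -72 / 55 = -1.31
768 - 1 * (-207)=975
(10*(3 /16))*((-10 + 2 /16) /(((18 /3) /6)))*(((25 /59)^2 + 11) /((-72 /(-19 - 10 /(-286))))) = -434253915 /7964528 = -54.52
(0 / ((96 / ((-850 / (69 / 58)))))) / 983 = 0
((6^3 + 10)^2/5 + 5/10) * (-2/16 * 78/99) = -120731/120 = -1006.09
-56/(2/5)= -140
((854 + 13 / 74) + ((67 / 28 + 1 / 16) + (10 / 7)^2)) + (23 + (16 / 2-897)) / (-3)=99845987 / 87024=1147.34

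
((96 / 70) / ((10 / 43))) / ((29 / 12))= 12384 / 5075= 2.44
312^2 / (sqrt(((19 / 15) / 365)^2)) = 532958400 / 19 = 28050442.11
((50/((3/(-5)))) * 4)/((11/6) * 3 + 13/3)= -2000/59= -33.90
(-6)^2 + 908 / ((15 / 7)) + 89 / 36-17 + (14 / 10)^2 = 402449 / 900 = 447.17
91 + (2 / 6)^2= 820 / 9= 91.11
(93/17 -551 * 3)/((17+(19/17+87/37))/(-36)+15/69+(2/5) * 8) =-4290265440/7418467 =-578.32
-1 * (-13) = 13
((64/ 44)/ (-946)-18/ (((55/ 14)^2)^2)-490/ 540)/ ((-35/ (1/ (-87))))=-0.00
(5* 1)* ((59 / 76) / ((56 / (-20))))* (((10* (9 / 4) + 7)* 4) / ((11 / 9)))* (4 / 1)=-783225 / 1463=-535.36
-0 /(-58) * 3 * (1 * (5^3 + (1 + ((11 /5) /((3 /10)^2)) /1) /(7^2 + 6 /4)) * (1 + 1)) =0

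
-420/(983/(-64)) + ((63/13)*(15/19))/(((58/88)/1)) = 233414580/7041229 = 33.15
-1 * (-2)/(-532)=-1/266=-0.00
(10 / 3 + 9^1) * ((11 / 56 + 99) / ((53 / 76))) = 3905165 / 2226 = 1754.34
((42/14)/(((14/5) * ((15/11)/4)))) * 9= 28.29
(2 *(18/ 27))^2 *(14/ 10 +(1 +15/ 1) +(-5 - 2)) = 832/ 45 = 18.49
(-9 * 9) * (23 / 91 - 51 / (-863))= -1983690 / 78533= -25.26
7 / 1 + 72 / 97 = 751 / 97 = 7.74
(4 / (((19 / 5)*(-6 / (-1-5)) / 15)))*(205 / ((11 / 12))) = 738000 / 209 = 3531.10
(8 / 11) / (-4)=-2 / 11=-0.18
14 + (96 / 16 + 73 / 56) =1193 / 56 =21.30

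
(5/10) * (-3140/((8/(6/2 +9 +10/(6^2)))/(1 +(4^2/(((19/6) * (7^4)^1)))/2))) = -7922539495/3284568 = -2412.05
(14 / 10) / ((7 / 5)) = 1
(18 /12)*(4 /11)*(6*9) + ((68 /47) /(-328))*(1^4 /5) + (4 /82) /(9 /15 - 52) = 1604474601 /54476290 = 29.45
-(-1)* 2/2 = 1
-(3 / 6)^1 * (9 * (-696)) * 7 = 21924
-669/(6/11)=-2453/2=-1226.50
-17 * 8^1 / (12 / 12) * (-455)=61880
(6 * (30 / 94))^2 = 8100 / 2209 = 3.67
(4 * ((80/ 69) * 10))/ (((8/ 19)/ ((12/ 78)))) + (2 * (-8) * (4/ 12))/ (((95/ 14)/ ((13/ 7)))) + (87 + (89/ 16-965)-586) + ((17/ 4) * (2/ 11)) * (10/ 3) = -21602529059/ 14997840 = -1440.38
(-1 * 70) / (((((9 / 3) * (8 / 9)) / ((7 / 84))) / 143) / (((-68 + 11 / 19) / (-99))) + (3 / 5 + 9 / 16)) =-31085600 / 662163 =-46.95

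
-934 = -934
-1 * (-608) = 608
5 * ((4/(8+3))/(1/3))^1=60/11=5.45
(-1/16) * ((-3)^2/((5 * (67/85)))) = -153/1072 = -0.14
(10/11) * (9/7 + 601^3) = 15195726160/77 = 197347092.99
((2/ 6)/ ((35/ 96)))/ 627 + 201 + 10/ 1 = 4630427/ 21945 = 211.00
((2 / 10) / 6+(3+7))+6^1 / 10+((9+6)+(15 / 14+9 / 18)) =5713 / 210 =27.20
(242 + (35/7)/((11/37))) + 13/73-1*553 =-236085/803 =-294.00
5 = 5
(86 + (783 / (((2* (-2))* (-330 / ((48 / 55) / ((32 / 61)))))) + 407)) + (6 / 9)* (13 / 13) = 71823689 / 145200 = 494.65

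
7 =7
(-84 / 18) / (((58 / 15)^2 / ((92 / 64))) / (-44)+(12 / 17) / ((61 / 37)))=-137739525 / 5660414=-24.33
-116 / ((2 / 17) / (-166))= 163676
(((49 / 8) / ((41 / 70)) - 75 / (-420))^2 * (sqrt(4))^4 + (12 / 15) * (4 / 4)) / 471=745749976 / 193978995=3.84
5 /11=0.45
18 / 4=9 / 2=4.50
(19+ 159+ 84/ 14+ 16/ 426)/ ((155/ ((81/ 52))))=52920/ 28613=1.85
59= 59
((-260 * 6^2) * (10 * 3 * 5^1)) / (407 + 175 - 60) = -78000 / 29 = -2689.66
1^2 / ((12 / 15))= 1.25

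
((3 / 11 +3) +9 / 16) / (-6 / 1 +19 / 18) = -6075 / 7832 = -0.78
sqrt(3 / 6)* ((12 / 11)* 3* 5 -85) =-755* sqrt(2) / 22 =-48.53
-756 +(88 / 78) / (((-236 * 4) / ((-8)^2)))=-1739732 / 2301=-756.08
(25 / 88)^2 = 625 / 7744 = 0.08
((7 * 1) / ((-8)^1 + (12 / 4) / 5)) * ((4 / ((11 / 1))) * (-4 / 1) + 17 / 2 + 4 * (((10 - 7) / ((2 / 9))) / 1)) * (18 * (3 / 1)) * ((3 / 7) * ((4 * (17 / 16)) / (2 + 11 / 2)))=-616437 / 814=-757.29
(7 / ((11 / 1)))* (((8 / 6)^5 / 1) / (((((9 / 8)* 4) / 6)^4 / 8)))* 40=587202560 / 216513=2712.09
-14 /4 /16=-7 /32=-0.22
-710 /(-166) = 355 /83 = 4.28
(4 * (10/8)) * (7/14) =5/2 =2.50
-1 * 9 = -9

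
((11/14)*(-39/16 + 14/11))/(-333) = 205/74592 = 0.00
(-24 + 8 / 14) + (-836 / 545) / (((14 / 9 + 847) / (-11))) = -13918688 / 594595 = -23.41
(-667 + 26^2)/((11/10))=90/11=8.18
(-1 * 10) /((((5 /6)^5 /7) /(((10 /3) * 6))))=-435456 /125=-3483.65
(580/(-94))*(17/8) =-2465/188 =-13.11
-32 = -32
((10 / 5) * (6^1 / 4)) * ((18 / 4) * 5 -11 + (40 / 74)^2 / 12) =94661 / 2738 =34.57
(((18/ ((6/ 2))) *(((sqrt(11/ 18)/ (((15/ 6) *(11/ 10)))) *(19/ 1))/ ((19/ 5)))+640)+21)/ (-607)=-661/ 607 - 20 *sqrt(22)/ 6677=-1.10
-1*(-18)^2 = -324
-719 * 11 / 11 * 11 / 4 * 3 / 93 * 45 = -355905 / 124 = -2870.20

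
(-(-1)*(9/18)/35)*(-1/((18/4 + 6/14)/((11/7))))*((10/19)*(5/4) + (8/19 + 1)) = -869/91770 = -0.01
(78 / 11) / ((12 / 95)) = 1235 / 22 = 56.14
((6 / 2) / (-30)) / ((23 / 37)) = -37 / 230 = -0.16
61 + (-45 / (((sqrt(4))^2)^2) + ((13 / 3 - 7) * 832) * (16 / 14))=-832417 / 336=-2477.43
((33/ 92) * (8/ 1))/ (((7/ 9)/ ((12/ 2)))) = 3564/ 161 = 22.14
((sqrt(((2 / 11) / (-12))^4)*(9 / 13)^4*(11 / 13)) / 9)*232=4698 / 4084223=0.00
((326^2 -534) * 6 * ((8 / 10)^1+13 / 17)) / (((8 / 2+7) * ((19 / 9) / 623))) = 24901606548 / 935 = 26632734.28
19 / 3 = 6.33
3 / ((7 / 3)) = 9 / 7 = 1.29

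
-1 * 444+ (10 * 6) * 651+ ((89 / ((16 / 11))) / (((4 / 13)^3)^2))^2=22330005857332914457 / 4294967296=5199109636.56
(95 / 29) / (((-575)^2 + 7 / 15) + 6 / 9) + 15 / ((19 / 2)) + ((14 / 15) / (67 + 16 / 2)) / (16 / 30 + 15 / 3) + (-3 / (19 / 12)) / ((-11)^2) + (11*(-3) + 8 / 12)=-21109587855100759 / 686093819866400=-30.77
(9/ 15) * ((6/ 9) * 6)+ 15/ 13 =3.55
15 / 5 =3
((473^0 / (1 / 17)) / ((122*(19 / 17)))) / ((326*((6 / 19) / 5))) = 1445 / 238632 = 0.01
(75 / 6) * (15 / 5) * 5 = 375 / 2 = 187.50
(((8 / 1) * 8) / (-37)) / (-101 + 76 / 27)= 1728 / 98087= 0.02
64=64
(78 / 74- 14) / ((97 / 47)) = -22513 / 3589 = -6.27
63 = 63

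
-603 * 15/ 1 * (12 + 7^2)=-551745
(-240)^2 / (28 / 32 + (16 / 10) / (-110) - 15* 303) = -42240000 / 3332369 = -12.68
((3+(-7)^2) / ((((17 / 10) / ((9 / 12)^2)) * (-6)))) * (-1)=195 / 68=2.87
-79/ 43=-1.84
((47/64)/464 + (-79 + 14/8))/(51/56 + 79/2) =-517993/270976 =-1.91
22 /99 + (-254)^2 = 580646 /9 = 64516.22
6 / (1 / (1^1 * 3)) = 18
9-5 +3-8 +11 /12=-1 /12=-0.08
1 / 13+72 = 937 / 13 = 72.08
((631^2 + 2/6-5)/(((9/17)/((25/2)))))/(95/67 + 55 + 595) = 6802500955/471366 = 14431.46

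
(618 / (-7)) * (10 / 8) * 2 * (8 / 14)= -6180 / 49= -126.12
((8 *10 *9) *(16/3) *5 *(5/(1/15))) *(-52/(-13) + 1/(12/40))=10560000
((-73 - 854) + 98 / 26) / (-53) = 12002 / 689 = 17.42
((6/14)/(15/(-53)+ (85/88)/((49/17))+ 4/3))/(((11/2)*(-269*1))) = -53424/255512071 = -0.00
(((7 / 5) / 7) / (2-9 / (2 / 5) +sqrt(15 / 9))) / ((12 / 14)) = -287 / 25115-14 *sqrt(15) / 75345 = -0.01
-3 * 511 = -1533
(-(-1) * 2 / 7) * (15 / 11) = 30 / 77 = 0.39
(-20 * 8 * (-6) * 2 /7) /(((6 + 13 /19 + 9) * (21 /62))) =376960 /7301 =51.63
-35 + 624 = 589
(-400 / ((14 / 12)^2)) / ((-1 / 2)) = 28800 / 49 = 587.76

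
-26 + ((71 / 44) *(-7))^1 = -1641 / 44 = -37.30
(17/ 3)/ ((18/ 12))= 34/ 9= 3.78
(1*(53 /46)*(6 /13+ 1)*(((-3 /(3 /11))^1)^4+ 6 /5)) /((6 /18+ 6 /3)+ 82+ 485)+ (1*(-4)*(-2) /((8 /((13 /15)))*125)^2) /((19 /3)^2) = 1559424333343403 /36007775781250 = 43.31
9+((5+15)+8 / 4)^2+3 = 496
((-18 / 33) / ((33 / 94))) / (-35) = 188 / 4235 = 0.04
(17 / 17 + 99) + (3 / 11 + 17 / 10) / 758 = 8338217 / 83380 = 100.00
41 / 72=0.57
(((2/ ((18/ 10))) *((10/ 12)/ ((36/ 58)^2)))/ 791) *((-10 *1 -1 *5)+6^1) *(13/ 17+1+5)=-2417875/ 13070484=-0.18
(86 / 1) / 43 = 2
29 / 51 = 0.57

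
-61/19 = -3.21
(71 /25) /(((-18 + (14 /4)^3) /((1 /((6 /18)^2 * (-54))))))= -284 /14925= -0.02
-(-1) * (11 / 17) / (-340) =-11 / 5780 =-0.00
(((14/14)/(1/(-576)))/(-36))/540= 4/135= 0.03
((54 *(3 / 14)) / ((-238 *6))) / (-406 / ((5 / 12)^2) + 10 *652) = -675 / 348313952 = -0.00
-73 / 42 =-1.74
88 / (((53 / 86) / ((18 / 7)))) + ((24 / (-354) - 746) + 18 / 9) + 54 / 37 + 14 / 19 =-5765731236 / 15387967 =-374.69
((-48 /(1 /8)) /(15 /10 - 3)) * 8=2048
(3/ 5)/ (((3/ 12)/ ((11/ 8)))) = 33/ 10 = 3.30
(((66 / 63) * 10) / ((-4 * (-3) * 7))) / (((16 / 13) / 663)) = 67.18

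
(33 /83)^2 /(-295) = -1089 /2032255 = -0.00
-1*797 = -797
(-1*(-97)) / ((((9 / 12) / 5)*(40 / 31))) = 3007 / 6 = 501.17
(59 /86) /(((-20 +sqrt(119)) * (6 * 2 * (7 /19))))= -5605 /507486-1121 * sqrt(119) /2029944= -0.02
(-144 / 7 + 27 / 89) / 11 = -12627 / 6853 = -1.84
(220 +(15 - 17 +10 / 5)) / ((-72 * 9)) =-55 / 162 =-0.34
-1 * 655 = -655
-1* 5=-5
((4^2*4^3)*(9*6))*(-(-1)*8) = 442368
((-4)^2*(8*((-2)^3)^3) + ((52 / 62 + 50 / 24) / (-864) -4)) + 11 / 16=-21064860439 / 321408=-65539.32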